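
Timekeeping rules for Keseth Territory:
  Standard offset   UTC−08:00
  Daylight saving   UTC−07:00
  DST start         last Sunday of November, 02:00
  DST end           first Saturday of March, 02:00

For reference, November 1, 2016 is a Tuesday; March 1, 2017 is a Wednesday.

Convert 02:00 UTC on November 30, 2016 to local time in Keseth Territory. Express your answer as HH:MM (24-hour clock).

1 November 2016 is a Tuesday, so Sundays fall on 6, 13, 20, 27; the last is November 27.
1 March 2017 is a Wednesday, so the first Saturday is March 4.
At the standard offset (UTC−08:00), 02:00 UTC − 8h = 18:00 Keseth Territory standard time (rolling into the previous day, 29 November 2016).
The standard-time date in Keseth Territory, November 29, 2016, falls between 27 November 2016 and 4 March 2017, so daylight saving is in effect and Keseth Territory is at UTC−07:00.
02:00 UTC − 7h = 19:00 local (rolling into the previous day, 29 November 2016).

19:00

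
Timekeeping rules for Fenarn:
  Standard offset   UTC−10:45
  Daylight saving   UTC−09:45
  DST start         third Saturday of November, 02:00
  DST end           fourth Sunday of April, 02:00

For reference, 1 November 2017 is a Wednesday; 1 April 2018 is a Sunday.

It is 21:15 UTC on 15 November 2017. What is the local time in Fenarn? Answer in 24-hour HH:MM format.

1 November 2017 is a Wednesday, so the first Saturday is November 4 and the third is November 18.
1 April 2018 is a Sunday, so the first Sunday is April 1 and the fourth is April 22.
At the standard offset (UTC−10:45), 21:15 UTC − 10h45m = 10:30 Fenarn standard time.
The standard-time date in Fenarn, 15 November 2017, does not fall between 18 November 2017 and 22 April 2018, so daylight saving is not in effect and Fenarn is at UTC−10:45.
21:15 UTC − 10h45m = 10:30 local.

10:30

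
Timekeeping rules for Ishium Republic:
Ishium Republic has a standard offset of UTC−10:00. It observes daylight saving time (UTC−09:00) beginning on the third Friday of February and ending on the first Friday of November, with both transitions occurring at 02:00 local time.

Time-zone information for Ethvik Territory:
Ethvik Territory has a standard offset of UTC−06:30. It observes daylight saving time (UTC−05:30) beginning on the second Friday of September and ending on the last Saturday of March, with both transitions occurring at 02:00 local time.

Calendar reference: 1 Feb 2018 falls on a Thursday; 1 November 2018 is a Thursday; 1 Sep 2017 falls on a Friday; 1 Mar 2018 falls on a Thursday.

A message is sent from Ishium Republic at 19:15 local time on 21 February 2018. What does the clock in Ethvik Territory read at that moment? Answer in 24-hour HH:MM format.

22:45

1 February 2018 is a Thursday, so the first Friday is February 2 and the third is February 16.
1 November 2018 is a Thursday, so the first Friday is November 2.
21 February 2018 falls between 16 February and 2 November, so daylight saving is in effect and Ishium Republic is at UTC−09:00.
19:15 Ishium Republic + 9h = 04:15 UTC (rolling into the next day, 22 February 2018).
1 September 2017 is a Friday, so the first Friday is September 1 and the second is September 8.
1 March 2018 is a Thursday, so Saturdays fall on 3, 10, 17, 24, 31; the last is March 31.
At the standard offset (UTC−06:30), 04:15 UTC − 6h30m = 21:45 Ethvik Territory standard time (rolling into the previous day, 21 February 2018).
Daylight saving runs 8 September 2017 – 31 March 2018; the standard-time date in Ethvik Territory, 21 February 2018, is inside that window, so Ethvik Territory is at UTC−05:30.
04:15 UTC − 5h30m = 22:45 Ethvik Territory (rolling into the previous day, 21 February 2018).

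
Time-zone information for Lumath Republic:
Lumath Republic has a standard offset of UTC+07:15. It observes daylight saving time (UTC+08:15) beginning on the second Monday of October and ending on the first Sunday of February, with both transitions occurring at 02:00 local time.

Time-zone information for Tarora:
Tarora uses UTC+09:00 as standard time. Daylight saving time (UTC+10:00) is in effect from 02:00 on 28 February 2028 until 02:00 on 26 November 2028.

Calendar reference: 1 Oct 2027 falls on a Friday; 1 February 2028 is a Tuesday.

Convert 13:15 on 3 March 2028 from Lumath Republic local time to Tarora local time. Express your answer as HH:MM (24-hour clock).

1 October 2027 is a Friday, so the first Monday is October 4 and the second is October 11.
1 February 2028 is a Tuesday, so the first Sunday is February 6.
3 March 2028 does not fall between 11 October 2027 and 6 February 2028, so daylight saving is not in effect and Lumath Republic is at UTC+07:15.
13:15 Lumath Republic − 7h15m = 06:00 UTC.
At the standard offset (UTC+09:00), 06:00 UTC + 9h = 15:00 Tarora standard time.
The standard-time date in Tarora, 3 March 2028, lies within the daylight-saving period (28 February – 26 November), so Tarora is on daylight time, UTC+10:00.
06:00 UTC + 10h = 16:00 Tarora.

16:00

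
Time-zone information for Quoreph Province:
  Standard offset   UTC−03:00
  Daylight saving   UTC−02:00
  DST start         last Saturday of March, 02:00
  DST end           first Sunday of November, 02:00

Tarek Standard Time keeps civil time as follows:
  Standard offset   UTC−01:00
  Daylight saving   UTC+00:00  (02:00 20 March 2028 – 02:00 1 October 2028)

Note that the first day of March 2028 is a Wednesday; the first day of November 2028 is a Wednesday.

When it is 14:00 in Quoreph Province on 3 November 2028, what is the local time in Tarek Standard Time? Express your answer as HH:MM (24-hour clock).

1 March 2028 is a Wednesday, so Saturdays fall on 4, 11, 18, 25; the last is March 25.
1 November 2028 is a Wednesday, so the first Sunday is November 5.
3 November 2028 lies within the daylight-saving period (25 March – 5 November), so Quoreph Province is on daylight time, UTC−02:00.
14:00 Quoreph Province + 2h = 16:00 UTC.
At the standard offset (UTC−01:00), 16:00 UTC − 1h = 15:00 Tarek Standard Time standard time.
The standard-time date in Tarek Standard Time, 3 November 2028, does not fall between 20 March and 1 October, so daylight saving is not in effect and Tarek Standard Time is at UTC−01:00.
16:00 UTC − 1h = 15:00 Tarek Standard Time.

15:00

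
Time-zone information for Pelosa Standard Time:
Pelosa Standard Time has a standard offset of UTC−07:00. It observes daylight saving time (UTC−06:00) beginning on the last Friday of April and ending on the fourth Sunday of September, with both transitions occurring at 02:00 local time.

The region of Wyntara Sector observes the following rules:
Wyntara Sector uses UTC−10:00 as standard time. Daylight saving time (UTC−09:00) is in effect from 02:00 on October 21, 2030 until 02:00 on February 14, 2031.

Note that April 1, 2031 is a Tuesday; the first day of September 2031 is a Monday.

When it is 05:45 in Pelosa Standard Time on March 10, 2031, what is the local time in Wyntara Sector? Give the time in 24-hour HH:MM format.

02:45

1 April 2031 is a Tuesday, so Fridays fall on 4, 11, 18, 25; the last is April 25.
1 September 2031 is a Monday, so the first Sunday is September 7 and the fourth is September 28.
March 10, 2031 is outside the daylight-saving period (25 April – 28 September), so Pelosa Standard Time is on standard time, UTC−07:00.
05:45 Pelosa Standard Time + 7h = 12:45 UTC.
At the standard offset (UTC−10:00), 12:45 UTC − 10h = 02:45 Wyntara Sector standard time.
Daylight saving runs 21 October 2030 – 14 February 2031; the standard-time date in Wyntara Sector, March 10, 2031, is outside that window, so Wyntara Sector is on standard time at UTC−10:00.
12:45 UTC − 10h = 02:45 Wyntara Sector.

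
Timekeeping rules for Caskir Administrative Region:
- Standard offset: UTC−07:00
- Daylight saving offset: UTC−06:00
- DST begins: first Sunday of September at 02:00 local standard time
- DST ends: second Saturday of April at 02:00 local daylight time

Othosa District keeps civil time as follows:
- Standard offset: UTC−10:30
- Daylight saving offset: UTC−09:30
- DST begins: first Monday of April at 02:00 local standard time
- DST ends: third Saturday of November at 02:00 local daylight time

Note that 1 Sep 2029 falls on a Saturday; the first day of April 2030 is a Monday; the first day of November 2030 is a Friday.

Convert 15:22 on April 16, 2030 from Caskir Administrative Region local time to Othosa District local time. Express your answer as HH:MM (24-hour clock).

12:52

1 September 2029 is a Saturday, so the first Sunday is September 2.
1 April 2030 is a Monday, so the first Saturday is April 6 and the second is April 13.
April 16, 2030 does not fall between 2 September 2029 and 13 April 2030, so daylight saving is not in effect and Caskir Administrative Region is at UTC−07:00.
15:22 Caskir Administrative Region + 7h = 22:22 UTC.
1 April 2030 is a Monday, so the first Monday is April 1.
1 November 2030 is a Friday, so the first Saturday is November 2 and the third is November 16.
At the standard offset (UTC−10:30), 22:22 UTC − 10h30m = 11:52 Othosa District standard time.
The standard-time date in Othosa District, April 16, 2030, falls between 1 April and 16 November, so daylight saving is in effect and Othosa District is at UTC−09:30.
22:22 UTC − 9h30m = 12:52 Othosa District.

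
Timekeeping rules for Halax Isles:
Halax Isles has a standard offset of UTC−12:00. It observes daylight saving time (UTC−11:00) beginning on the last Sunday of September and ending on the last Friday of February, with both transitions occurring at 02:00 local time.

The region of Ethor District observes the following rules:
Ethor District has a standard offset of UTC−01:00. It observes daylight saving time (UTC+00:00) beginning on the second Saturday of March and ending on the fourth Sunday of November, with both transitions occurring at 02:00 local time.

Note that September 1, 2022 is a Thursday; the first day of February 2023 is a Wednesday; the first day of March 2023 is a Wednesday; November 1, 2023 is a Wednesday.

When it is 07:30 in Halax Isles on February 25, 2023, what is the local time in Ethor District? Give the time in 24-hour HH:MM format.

18:30

1 September 2022 is a Thursday, so Sundays fall on 4, 11, 18, 25; the last is September 25.
1 February 2023 is a Wednesday, so Fridays fall on 3, 10, 17, 24; the last is February 24.
February 25, 2023 does not fall between 25 September 2022 and 24 February 2023, so daylight saving is not in effect and Halax Isles is at UTC−12:00.
07:30 Halax Isles + 12h = 19:30 UTC.
1 March 2023 is a Wednesday, so the first Saturday is March 4 and the second is March 11.
1 November 2023 is a Wednesday, so the first Sunday is November 5 and the fourth is November 26.
At the standard offset (UTC−01:00), 19:30 UTC − 1h = 18:30 Ethor District standard time.
Daylight saving runs 11 March – 26 November; the standard-time date in Ethor District, February 25, 2023, is outside that window, so Ethor District is on standard time at UTC−01:00.
19:30 UTC − 1h = 18:30 Ethor District.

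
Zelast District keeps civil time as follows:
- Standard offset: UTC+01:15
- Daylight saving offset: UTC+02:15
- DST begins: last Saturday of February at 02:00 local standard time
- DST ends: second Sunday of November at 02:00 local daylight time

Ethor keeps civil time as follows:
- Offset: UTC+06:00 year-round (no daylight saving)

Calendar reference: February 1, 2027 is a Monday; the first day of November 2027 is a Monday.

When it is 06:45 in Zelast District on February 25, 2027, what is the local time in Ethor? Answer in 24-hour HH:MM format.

11:30

1 February 2027 is a Monday, so Saturdays fall on 6, 13, 20, 27; the last is February 27.
1 November 2027 is a Monday, so the first Sunday is November 7 and the second is November 14.
February 25, 2027 does not fall between 27 February and 14 November, so daylight saving is not in effect and Zelast District is at UTC+01:15.
06:45 Zelast District − 1h15m = 05:30 UTC.
Ethor has no daylight saving, so its offset is UTC+06:00 year-round.
05:30 UTC + 6h = 11:30 Ethor.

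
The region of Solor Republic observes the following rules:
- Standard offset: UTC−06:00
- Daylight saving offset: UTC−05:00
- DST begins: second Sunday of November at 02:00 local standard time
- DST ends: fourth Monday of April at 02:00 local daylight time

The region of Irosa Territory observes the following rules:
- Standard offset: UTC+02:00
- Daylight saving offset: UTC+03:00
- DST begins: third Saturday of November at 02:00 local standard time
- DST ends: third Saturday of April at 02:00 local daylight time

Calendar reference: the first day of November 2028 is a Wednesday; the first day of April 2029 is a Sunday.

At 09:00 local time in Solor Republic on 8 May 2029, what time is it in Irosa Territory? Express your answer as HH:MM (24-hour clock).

17:00

1 November 2028 is a Wednesday, so the first Sunday is November 5 and the second is November 12.
1 April 2029 is a Sunday, so the first Monday is April 2 and the fourth is April 23.
Daylight saving runs 12 November 2028 – 23 April 2029; 8 May 2029 is outside that window, so Solor Republic is on standard time at UTC−06:00.
09:00 Solor Republic + 6h = 15:00 UTC.
1 November 2028 is a Wednesday, so the first Saturday is November 4 and the third is November 18.
1 April 2029 is a Sunday, so the first Saturday is April 7 and the third is April 21.
At the standard offset (UTC+02:00), 15:00 UTC + 2h = 17:00 Irosa Territory standard time.
Daylight saving runs 18 November 2028 – 21 April 2029; the standard-time date in Irosa Territory, 8 May 2029, is outside that window, so Irosa Territory is on standard time at UTC+02:00.
15:00 UTC + 2h = 17:00 Irosa Territory.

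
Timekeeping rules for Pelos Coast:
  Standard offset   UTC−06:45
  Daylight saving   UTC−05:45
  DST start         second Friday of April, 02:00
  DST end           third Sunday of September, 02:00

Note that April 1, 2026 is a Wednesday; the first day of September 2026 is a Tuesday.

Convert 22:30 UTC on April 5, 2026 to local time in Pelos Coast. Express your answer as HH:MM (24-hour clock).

1 April 2026 is a Wednesday, so the first Friday is April 3 and the second is April 10.
1 September 2026 is a Tuesday, so the first Sunday is September 6 and the third is September 20.
At the standard offset (UTC−06:45), 22:30 UTC − 6h45m = 15:45 Pelos Coast standard time.
The standard-time date in Pelos Coast, April 5, 2026, is outside the daylight-saving period (10 April – 20 September), so Pelos Coast is on standard time, UTC−06:45.
22:30 UTC − 6h45m = 15:45 local.

15:45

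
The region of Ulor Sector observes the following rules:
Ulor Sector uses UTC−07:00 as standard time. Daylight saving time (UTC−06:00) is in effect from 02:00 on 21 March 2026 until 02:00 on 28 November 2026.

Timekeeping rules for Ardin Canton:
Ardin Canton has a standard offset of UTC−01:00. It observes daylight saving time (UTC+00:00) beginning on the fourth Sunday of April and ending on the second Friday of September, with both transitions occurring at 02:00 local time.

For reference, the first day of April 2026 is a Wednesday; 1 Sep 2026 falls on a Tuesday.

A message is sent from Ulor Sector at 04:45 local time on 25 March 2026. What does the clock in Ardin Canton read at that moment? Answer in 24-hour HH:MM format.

25 March 2026 lies within the daylight-saving period (21 March – 28 November), so Ulor Sector is on daylight time, UTC−06:00.
04:45 Ulor Sector + 6h = 10:45 UTC.
1 April 2026 is a Wednesday, so the first Sunday is April 5 and the fourth is April 26.
1 September 2026 is a Tuesday, so the first Friday is September 4 and the second is September 11.
At the standard offset (UTC−01:00), 10:45 UTC − 1h = 09:45 Ardin Canton standard time.
The standard-time date in Ardin Canton, 25 March 2026, is outside the daylight-saving period (26 April – 11 September), so Ardin Canton is on standard time, UTC−01:00.
10:45 UTC − 1h = 09:45 Ardin Canton.

09:45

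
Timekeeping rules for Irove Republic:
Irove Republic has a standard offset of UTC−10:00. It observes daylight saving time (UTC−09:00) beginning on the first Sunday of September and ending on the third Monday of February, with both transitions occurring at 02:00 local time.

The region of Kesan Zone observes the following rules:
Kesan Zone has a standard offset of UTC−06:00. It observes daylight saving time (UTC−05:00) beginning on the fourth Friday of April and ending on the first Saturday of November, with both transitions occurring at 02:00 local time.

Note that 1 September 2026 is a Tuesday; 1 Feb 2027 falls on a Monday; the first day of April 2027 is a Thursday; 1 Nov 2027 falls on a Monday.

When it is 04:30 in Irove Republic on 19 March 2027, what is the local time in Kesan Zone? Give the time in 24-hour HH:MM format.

1 September 2026 is a Tuesday, so the first Sunday is September 6.
1 February 2027 is a Monday, so the first Monday is February 1 and the third is February 15.
Daylight saving runs 6 September 2026 – 15 February 2027; 19 March 2027 is outside that window, so Irove Republic is on standard time at UTC−10:00.
04:30 Irove Republic + 10h = 14:30 UTC.
1 April 2027 is a Thursday, so the first Friday is April 2 and the fourth is April 23.
1 November 2027 is a Monday, so the first Saturday is November 6.
At the standard offset (UTC−06:00), 14:30 UTC − 6h = 08:30 Kesan Zone standard time.
The standard-time date in Kesan Zone, 19 March 2027, is outside the daylight-saving period (23 April – 6 November), so Kesan Zone is on standard time, UTC−06:00.
14:30 UTC − 6h = 08:30 Kesan Zone.

08:30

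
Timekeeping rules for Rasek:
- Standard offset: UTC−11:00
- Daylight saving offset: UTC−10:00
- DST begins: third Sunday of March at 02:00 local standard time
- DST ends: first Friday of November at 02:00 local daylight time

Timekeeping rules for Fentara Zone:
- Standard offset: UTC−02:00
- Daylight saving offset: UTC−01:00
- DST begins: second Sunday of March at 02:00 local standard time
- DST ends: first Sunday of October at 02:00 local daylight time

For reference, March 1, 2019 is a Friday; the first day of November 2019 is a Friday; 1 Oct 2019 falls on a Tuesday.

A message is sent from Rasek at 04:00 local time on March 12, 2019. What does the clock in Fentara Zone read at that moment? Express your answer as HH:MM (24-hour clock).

14:00

1 March 2019 is a Friday, so the first Sunday is March 3 and the third is March 17.
1 November 2019 is a Friday, so the first Friday is November 1.
March 12, 2019 does not fall between 17 March and 1 November, so daylight saving is not in effect and Rasek is at UTC−11:00.
04:00 Rasek + 11h = 15:00 UTC.
1 March 2019 is a Friday, so the first Sunday is March 3 and the second is March 10.
1 October 2019 is a Tuesday, so the first Sunday is October 6.
At the standard offset (UTC−02:00), 15:00 UTC − 2h = 13:00 Fentara Zone standard time.
Daylight saving runs 10 March – 6 October; the standard-time date in Fentara Zone, March 12, 2019, is inside that window, so Fentara Zone is at UTC−01:00.
15:00 UTC − 1h = 14:00 Fentara Zone.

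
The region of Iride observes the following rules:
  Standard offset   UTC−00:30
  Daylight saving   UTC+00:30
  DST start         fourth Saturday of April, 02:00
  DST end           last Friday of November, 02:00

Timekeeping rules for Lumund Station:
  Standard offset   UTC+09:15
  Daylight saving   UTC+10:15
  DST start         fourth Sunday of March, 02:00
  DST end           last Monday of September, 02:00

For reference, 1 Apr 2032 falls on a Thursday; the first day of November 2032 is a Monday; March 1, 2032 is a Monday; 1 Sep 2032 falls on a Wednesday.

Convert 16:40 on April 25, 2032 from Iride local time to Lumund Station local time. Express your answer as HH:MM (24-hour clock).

1 April 2032 is a Thursday, so the first Saturday is April 3 and the fourth is April 24.
1 November 2032 is a Monday, so Fridays fall on 5, 12, 19, 26; the last is November 26.
April 25, 2032 falls between 24 April and 26 November, so daylight saving is in effect and Iride is at UTC+00:30.
16:40 Iride − 0h30m = 16:10 UTC.
1 March 2032 is a Monday, so the first Sunday is March 7 and the fourth is March 28.
1 September 2032 is a Wednesday, so Mondays fall on 6, 13, 20, 27; the last is September 27.
At the standard offset (UTC+09:15), 16:10 UTC + 9h15m = 01:25 Lumund Station standard time (rolling into the next day, 26 April 2032).
Daylight saving runs 28 March – 27 September; the standard-time date in Lumund Station, April 26, 2032, is inside that window, so Lumund Station is at UTC+10:15.
16:10 UTC + 10h15m = 02:25 Lumund Station (rolling into the next day, 26 April 2032).

02:25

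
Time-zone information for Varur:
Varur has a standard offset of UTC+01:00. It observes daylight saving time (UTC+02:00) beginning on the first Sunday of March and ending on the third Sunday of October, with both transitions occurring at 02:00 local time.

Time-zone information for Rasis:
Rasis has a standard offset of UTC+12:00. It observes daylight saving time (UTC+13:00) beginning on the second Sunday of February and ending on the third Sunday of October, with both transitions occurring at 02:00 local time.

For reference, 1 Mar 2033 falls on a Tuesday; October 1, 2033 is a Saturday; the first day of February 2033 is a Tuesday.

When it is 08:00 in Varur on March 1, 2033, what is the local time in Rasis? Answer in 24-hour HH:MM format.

1 March 2033 is a Tuesday, so the first Sunday is March 6.
1 October 2033 is a Saturday, so the first Sunday is October 2 and the third is October 16.
March 1, 2033 is outside the daylight-saving period (6 March – 16 October), so Varur is on standard time, UTC+01:00.
08:00 Varur − 1h = 07:00 UTC.
1 February 2033 is a Tuesday, so the first Sunday is February 6 and the second is February 13.
1 October 2033 is a Saturday, so the first Sunday is October 2 and the third is October 16.
At the standard offset (UTC+12:00), 07:00 UTC + 12h = 19:00 Rasis standard time.
The standard-time date in Rasis, March 1, 2033, falls between 13 February and 16 October, so daylight saving is in effect and Rasis is at UTC+13:00.
07:00 UTC + 13h = 20:00 Rasis.

20:00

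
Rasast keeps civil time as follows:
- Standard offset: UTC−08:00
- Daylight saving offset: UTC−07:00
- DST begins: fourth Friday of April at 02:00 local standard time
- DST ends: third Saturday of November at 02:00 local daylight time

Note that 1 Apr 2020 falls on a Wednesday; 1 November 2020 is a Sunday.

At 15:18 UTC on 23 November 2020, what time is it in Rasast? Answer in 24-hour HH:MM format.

07:18

1 April 2020 is a Wednesday, so the first Friday is April 3 and the fourth is April 24.
1 November 2020 is a Sunday, so the first Saturday is November 7 and the third is November 21.
At the standard offset (UTC−08:00), 15:18 UTC − 8h = 07:18 Rasast standard time.
The standard-time date in Rasast, 23 November 2020, is outside the daylight-saving period (24 April – 21 November), so Rasast is on standard time, UTC−08:00.
15:18 UTC − 8h = 07:18 local.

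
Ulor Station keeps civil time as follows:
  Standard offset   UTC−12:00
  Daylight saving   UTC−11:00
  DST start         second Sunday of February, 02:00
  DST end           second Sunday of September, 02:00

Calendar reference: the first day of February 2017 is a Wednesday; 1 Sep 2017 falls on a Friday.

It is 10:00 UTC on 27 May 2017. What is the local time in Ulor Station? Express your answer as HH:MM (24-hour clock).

23:00

1 February 2017 is a Wednesday, so the first Sunday is February 5 and the second is February 12.
1 September 2017 is a Friday, so the first Sunday is September 3 and the second is September 10.
At the standard offset (UTC−12:00), 10:00 UTC − 12h = 22:00 Ulor Station standard time (rolling into the previous day, 26 May 2017).
Daylight saving runs 12 February – 10 September; the standard-time date in Ulor Station, 26 May 2017, is inside that window, so Ulor Station is at UTC−11:00.
10:00 UTC − 11h = 23:00 local (rolling into the previous day, 26 May 2017).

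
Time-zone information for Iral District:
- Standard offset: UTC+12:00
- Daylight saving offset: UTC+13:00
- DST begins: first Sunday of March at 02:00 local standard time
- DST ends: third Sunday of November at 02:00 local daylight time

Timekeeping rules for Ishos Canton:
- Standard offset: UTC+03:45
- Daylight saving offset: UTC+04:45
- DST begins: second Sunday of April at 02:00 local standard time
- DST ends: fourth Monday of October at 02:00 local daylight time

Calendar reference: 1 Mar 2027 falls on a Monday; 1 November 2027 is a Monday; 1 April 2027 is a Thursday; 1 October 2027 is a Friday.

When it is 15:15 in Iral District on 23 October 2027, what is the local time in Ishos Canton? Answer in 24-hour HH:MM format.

07:00

1 March 2027 is a Monday, so the first Sunday is March 7.
1 November 2027 is a Monday, so the first Sunday is November 7 and the third is November 21.
23 October 2027 lies within the daylight-saving period (7 March – 21 November), so Iral District is on daylight time, UTC+13:00.
15:15 Iral District − 13h = 02:15 UTC.
1 April 2027 is a Thursday, so the first Sunday is April 4 and the second is April 11.
1 October 2027 is a Friday, so the first Monday is October 4 and the fourth is October 25.
At the standard offset (UTC+03:45), 02:15 UTC + 3h45m = 06:00 Ishos Canton standard time.
Daylight saving runs 11 April – 25 October; the standard-time date in Ishos Canton, 23 October 2027, is inside that window, so Ishos Canton is at UTC+04:45.
02:15 UTC + 4h45m = 07:00 Ishos Canton.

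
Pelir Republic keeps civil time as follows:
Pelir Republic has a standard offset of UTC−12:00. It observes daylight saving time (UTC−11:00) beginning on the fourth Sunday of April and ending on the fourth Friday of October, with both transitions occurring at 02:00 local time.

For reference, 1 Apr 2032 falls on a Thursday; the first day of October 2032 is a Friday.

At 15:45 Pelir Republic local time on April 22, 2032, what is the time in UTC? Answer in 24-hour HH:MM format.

1 April 2032 is a Thursday, so the first Sunday is April 4 and the fourth is April 25.
1 October 2032 is a Friday, so the first Friday is October 1 and the fourth is October 22.
April 22, 2032 does not fall between 25 April and 22 October, so daylight saving is not in effect and Pelir Republic is at UTC−12:00.
15:45 local + 12h = 03:45 UTC (rolling into the next day, 23 April 2032).

03:45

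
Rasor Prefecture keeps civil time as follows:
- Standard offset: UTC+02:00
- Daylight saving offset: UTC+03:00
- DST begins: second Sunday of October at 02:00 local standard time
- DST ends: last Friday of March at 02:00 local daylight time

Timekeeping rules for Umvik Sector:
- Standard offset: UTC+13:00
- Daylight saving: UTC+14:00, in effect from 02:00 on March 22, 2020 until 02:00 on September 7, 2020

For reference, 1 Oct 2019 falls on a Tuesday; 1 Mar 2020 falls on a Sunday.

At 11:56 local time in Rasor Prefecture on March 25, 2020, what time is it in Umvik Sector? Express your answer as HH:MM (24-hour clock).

22:56

1 October 2019 is a Tuesday, so the first Sunday is October 6 and the second is October 13.
1 March 2020 is a Sunday, so Fridays fall on 6, 13, 20, 27; the last is March 27.
Daylight saving runs 13 October 2019 – 27 March 2020; March 25, 2020 is inside that window, so Rasor Prefecture is at UTC+03:00.
11:56 Rasor Prefecture − 3h = 08:56 UTC.
At the standard offset (UTC+13:00), 08:56 UTC + 13h = 21:56 Umvik Sector standard time.
The standard-time date in Umvik Sector, March 25, 2020, lies within the daylight-saving period (22 March – 7 September), so Umvik Sector is on daylight time, UTC+14:00.
08:56 UTC + 14h = 22:56 Umvik Sector.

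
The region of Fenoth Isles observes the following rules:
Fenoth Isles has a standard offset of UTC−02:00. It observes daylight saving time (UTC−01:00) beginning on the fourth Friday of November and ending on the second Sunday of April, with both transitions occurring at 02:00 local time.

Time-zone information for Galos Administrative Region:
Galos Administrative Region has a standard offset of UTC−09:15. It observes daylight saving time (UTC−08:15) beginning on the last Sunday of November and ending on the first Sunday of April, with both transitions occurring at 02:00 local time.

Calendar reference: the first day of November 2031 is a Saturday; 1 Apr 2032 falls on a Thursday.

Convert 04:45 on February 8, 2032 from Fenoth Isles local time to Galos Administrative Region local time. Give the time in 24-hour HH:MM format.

21:30

1 November 2031 is a Saturday, so the first Friday is November 7 and the fourth is November 28.
1 April 2032 is a Thursday, so the first Sunday is April 4 and the second is April 11.
Daylight saving runs 28 November 2031 – 11 April 2032; February 8, 2032 is inside that window, so Fenoth Isles is at UTC−01:00.
04:45 Fenoth Isles + 1h = 05:45 UTC.
1 November 2031 is a Saturday, so Sundays fall on 2, 9, 16, 23, 30; the last is November 30.
1 April 2032 is a Thursday, so the first Sunday is April 4.
At the standard offset (UTC−09:15), 05:45 UTC − 9h15m = 20:30 Galos Administrative Region standard time (rolling into the previous day, 7 February 2032).
Daylight saving runs 30 November 2031 – 4 April 2032; the standard-time date in Galos Administrative Region, February 7, 2032, is inside that window, so Galos Administrative Region is at UTC−08:15.
05:45 UTC − 8h15m = 21:30 Galos Administrative Region (rolling into the previous day, 7 February 2032).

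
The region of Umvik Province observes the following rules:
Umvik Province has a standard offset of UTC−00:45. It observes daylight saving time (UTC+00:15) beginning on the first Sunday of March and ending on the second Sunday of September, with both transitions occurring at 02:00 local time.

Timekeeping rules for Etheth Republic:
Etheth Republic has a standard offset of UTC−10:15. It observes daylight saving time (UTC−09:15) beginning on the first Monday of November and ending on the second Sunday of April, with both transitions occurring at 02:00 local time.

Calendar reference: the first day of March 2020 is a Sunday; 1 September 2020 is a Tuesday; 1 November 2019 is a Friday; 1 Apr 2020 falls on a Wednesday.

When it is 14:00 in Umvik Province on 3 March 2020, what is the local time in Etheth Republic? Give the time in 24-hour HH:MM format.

04:30

1 March 2020 is a Sunday, so the first Sunday is March 1.
1 September 2020 is a Tuesday, so the first Sunday is September 6 and the second is September 13.
3 March 2020 falls between 1 March and 13 September, so daylight saving is in effect and Umvik Province is at UTC+00:15.
14:00 Umvik Province − 0h15m = 13:45 UTC.
1 November 2019 is a Friday, so the first Monday is November 4.
1 April 2020 is a Wednesday, so the first Sunday is April 5 and the second is April 12.
At the standard offset (UTC−10:15), 13:45 UTC − 10h15m = 03:30 Etheth Republic standard time.
The standard-time date in Etheth Republic, 3 March 2020, lies within the daylight-saving period (4 November 2019 – 12 April 2020), so Etheth Republic is on daylight time, UTC−09:15.
13:45 UTC − 9h15m = 04:30 Etheth Republic.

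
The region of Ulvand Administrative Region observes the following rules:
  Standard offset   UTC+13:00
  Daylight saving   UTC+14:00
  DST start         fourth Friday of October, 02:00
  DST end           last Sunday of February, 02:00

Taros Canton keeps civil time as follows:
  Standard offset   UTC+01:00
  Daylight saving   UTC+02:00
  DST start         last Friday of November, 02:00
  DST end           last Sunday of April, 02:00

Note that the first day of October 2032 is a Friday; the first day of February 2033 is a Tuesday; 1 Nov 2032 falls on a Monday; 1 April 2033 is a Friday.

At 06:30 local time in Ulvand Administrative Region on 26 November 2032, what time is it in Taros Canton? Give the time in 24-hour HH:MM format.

1 October 2032 is a Friday, so the first Friday is October 1 and the fourth is October 22.
1 February 2033 is a Tuesday, so Sundays fall on 6, 13, 20, 27; the last is February 27.
26 November 2032 lies within the daylight-saving period (22 October 2032 – 27 February 2033), so Ulvand Administrative Region is on daylight time, UTC+14:00.
06:30 Ulvand Administrative Region − 14h = 16:30 UTC (rolling into the previous day, 25 November 2032).
1 November 2032 is a Monday, so Fridays fall on 5, 12, 19, 26; the last is November 26.
1 April 2033 is a Friday, so Sundays fall on 3, 10, 17, 24; the last is April 24.
At the standard offset (UTC+01:00), 16:30 UTC + 1h = 17:30 Taros Canton standard time.
Daylight saving runs 26 November 2032 – 24 April 2033; the standard-time date in Taros Canton, 25 November 2032, is outside that window, so Taros Canton is on standard time at UTC+01:00.
16:30 UTC + 1h = 17:30 Taros Canton.

17:30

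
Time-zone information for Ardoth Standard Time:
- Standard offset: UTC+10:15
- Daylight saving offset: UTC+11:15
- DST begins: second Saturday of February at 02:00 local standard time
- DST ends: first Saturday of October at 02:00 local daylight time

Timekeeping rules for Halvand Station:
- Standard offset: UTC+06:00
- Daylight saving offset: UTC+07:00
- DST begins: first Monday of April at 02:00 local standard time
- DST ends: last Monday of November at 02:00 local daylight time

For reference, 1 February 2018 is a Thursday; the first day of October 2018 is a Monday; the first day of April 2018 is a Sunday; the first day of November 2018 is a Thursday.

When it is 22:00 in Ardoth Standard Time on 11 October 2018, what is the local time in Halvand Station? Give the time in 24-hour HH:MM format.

18:45

1 February 2018 is a Thursday, so the first Saturday is February 3 and the second is February 10.
1 October 2018 is a Monday, so the first Saturday is October 6.
11 October 2018 is outside the daylight-saving period (10 February – 6 October), so Ardoth Standard Time is on standard time, UTC+10:15.
22:00 Ardoth Standard Time − 10h15m = 11:45 UTC.
1 April 2018 is a Sunday, so the first Monday is April 2.
1 November 2018 is a Thursday, so Mondays fall on 5, 12, 19, 26; the last is November 26.
At the standard offset (UTC+06:00), 11:45 UTC + 6h = 17:45 Halvand Station standard time.
The standard-time date in Halvand Station, 11 October 2018, falls between 2 April and 26 November, so daylight saving is in effect and Halvand Station is at UTC+07:00.
11:45 UTC + 7h = 18:45 Halvand Station.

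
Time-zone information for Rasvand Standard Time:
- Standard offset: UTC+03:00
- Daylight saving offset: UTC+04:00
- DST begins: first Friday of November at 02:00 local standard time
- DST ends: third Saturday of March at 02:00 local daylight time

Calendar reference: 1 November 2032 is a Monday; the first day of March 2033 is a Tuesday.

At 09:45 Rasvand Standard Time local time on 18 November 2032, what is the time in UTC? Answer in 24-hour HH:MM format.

05:45

1 November 2032 is a Monday, so the first Friday is November 5.
1 March 2033 is a Tuesday, so the first Saturday is March 5 and the third is March 19.
Daylight saving runs 5 November 2032 – 19 March 2033; 18 November 2032 is inside that window, so Rasvand Standard Time is at UTC+04:00.
09:45 local − 4h = 05:45 UTC.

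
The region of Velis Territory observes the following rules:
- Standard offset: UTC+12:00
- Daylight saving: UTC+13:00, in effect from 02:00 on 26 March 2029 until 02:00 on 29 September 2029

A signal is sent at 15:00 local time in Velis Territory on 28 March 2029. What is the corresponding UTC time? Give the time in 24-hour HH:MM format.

28 March 2029 falls between 26 March and 29 September, so daylight saving is in effect and Velis Territory is at UTC+13:00.
15:00 local − 13h = 02:00 UTC.

02:00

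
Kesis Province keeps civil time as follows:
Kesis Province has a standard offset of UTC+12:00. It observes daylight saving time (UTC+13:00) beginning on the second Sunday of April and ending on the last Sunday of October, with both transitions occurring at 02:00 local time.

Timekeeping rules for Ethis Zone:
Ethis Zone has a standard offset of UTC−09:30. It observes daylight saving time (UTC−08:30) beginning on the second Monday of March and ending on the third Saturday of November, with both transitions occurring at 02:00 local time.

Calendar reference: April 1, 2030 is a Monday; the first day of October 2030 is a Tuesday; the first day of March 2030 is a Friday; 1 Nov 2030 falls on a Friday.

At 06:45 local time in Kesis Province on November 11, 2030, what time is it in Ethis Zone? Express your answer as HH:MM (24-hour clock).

1 April 2030 is a Monday, so the first Sunday is April 7 and the second is April 14.
1 October 2030 is a Tuesday, so Sundays fall on 6, 13, 20, 27; the last is October 27.
November 11, 2030 is outside the daylight-saving period (14 April – 27 October), so Kesis Province is on standard time, UTC+12:00.
06:45 Kesis Province − 12h = 18:45 UTC (rolling into the previous day, 10 November 2030).
1 March 2030 is a Friday, so the first Monday is March 4 and the second is March 11.
1 November 2030 is a Friday, so the first Saturday is November 2 and the third is November 16.
At the standard offset (UTC−09:30), 18:45 UTC − 9h30m = 09:15 Ethis Zone standard time.
Daylight saving runs 11 March – 16 November; the standard-time date in Ethis Zone, November 10, 2030, is inside that window, so Ethis Zone is at UTC−08:30.
18:45 UTC − 8h30m = 10:15 Ethis Zone.

10:15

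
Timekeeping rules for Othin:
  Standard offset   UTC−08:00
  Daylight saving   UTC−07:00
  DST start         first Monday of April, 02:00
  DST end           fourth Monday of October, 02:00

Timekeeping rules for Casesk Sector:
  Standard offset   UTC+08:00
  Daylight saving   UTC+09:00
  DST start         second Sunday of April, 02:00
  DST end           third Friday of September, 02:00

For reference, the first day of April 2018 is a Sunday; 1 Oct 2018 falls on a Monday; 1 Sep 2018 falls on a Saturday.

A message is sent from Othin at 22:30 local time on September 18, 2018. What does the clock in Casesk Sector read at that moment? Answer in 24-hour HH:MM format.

1 April 2018 is a Sunday, so the first Monday is April 2.
1 October 2018 is a Monday, so the first Monday is October 1 and the fourth is October 22.
September 18, 2018 falls between 2 April and 22 October, so daylight saving is in effect and Othin is at UTC−07:00.
22:30 Othin + 7h = 05:30 UTC (rolling into the next day, 19 September 2018).
1 April 2018 is a Sunday, so the first Sunday is April 1 and the second is April 8.
1 September 2018 is a Saturday, so the first Friday is September 7 and the third is September 21.
At the standard offset (UTC+08:00), 05:30 UTC + 8h = 13:30 Casesk Sector standard time.
Daylight saving runs 8 April – 21 September; the standard-time date in Casesk Sector, September 19, 2018, is inside that window, so Casesk Sector is at UTC+09:00.
05:30 UTC + 9h = 14:30 Casesk Sector.

14:30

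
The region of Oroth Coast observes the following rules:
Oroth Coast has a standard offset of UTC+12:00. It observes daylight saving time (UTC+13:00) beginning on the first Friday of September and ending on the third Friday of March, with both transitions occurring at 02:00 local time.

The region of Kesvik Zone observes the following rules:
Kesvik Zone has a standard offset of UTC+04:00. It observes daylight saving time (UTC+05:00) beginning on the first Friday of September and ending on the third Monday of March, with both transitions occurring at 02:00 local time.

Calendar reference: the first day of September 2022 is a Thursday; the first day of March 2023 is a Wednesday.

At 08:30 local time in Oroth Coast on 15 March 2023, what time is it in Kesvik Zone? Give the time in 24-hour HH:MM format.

00:30

1 September 2022 is a Thursday, so the first Friday is September 2.
1 March 2023 is a Wednesday, so the first Friday is March 3 and the third is March 17.
Daylight saving runs 2 September 2022 – 17 March 2023; 15 March 2023 is inside that window, so Oroth Coast is at UTC+13:00.
08:30 Oroth Coast − 13h = 19:30 UTC (rolling into the previous day, 14 March 2023).
1 September 2022 is a Thursday, so the first Friday is September 2.
1 March 2023 is a Wednesday, so the first Monday is March 6 and the third is March 20.
At the standard offset (UTC+04:00), 19:30 UTC + 4h = 23:30 Kesvik Zone standard time.
Daylight saving runs 2 September 2022 – 20 March 2023; the standard-time date in Kesvik Zone, 14 March 2023, is inside that window, so Kesvik Zone is at UTC+05:00.
19:30 UTC + 5h = 00:30 Kesvik Zone (rolling into the next day, 15 March 2023).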